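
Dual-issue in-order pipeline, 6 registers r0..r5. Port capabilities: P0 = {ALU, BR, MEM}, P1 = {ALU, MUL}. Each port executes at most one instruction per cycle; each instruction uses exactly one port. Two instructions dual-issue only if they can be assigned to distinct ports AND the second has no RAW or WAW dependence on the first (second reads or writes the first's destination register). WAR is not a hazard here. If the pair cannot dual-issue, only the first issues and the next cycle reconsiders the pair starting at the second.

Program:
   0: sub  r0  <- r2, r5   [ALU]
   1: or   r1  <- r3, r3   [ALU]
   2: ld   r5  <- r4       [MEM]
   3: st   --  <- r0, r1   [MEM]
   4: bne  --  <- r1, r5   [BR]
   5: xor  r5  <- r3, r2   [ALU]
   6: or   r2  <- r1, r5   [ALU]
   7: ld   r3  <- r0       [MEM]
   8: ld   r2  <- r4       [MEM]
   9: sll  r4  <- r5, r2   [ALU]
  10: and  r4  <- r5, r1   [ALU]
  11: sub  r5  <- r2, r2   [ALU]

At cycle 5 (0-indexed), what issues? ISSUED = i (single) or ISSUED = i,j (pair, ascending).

ISSUED = 8

0. sub or @i0&i1  | pair
1. ld @i2  | no-port MEM/MEM
2. st @i3  | no-port MEM/BR
3. bne xor @i4&i5  | pair
4. or ld @i6&i7  | pair
5. ld @i8  | RAW r2
6. sll @i9  | WAW r4
7. and sub @i10&i11  | pair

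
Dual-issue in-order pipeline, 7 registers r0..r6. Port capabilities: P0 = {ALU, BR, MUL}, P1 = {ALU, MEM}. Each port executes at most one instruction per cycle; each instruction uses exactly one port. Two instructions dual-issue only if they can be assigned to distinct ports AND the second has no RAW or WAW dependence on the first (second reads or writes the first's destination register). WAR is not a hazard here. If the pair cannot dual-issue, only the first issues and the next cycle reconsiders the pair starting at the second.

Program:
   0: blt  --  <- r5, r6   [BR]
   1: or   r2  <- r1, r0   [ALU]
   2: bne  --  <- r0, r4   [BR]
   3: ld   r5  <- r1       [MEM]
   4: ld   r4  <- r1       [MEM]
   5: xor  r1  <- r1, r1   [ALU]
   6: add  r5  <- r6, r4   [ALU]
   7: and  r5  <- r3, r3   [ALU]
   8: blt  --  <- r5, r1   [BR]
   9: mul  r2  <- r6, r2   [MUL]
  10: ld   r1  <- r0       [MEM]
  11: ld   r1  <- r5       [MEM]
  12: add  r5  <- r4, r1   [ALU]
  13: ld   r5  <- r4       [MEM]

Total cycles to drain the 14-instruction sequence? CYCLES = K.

  cy0 -> i0&i1 (blt/or) 2-wide
  cy1 -> i2&i3 (bne/ld) 2-wide
  cy2 -> i4&i5 (ld/xor) 2-wide
  cy3 -> i6 (add) WAW r5
  cy4 -> i7 (and) RAW r5
  cy5 -> i8 (blt) no-port BR/MUL
  cy6 -> i9&i10 (mul/ld) 2-wide
  cy7 -> i11 (ld) RAW r1
  cy8 -> i12 (add) WAW r5
  cy9 -> i13 (ld) tail

CYCLES = 10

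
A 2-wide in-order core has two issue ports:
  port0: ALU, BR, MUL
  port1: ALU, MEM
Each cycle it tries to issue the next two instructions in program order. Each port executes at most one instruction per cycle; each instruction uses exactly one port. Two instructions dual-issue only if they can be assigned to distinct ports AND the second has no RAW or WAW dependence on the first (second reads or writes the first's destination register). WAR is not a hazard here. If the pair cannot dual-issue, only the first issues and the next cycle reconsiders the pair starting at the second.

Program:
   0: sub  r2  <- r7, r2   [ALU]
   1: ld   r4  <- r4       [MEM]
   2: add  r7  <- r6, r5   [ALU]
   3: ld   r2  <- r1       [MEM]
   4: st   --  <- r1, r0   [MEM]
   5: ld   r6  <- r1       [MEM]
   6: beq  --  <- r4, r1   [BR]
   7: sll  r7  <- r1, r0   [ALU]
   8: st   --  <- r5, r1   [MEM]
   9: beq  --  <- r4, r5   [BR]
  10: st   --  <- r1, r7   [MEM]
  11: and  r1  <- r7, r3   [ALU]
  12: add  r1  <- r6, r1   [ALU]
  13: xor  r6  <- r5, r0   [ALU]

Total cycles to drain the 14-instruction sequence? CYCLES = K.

CYCLES = 8

c0: i0+i1 sub.ALU/ld.MEM  dual
c1: i2+i3 add.ALU/ld.MEM  dual
c2: i4 st.MEM  no-port MEM/MEM
c3: i5+i6 ld.MEM/beq.BR  dual
c4: i7+i8 sll.ALU/st.MEM  dual
c5: i9+i10 beq.BR/st.MEM  dual
c6: i11 and.ALU  RAW+WAW r1
c7: i12+i13 add.ALU/xor.ALU  dual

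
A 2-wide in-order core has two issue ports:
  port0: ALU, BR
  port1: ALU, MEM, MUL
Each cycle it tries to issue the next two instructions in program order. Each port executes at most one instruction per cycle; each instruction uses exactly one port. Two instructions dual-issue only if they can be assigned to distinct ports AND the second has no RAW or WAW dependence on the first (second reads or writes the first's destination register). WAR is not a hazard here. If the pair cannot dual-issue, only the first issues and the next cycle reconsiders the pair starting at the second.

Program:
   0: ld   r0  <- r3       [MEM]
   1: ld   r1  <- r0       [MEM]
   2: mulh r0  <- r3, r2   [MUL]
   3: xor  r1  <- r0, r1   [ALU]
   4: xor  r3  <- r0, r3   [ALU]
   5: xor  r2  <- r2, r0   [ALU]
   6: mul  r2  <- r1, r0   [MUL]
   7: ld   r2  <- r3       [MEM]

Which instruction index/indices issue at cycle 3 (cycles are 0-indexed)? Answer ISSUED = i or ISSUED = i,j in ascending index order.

ISSUED = 3,4

0. ld.MEM @i0  | no-port MEM/MEM
1. ld.MEM @i1  | no-port MEM/MUL
2. mulh.MUL @i2  | RAW r0
3. xor.ALU;xor.ALU @i3,i4  | dual
4. xor.ALU @i5  | WAW r2
5. mul.MUL @i6  | no-port MUL/MEM
6. ld.MEM @i7  | tail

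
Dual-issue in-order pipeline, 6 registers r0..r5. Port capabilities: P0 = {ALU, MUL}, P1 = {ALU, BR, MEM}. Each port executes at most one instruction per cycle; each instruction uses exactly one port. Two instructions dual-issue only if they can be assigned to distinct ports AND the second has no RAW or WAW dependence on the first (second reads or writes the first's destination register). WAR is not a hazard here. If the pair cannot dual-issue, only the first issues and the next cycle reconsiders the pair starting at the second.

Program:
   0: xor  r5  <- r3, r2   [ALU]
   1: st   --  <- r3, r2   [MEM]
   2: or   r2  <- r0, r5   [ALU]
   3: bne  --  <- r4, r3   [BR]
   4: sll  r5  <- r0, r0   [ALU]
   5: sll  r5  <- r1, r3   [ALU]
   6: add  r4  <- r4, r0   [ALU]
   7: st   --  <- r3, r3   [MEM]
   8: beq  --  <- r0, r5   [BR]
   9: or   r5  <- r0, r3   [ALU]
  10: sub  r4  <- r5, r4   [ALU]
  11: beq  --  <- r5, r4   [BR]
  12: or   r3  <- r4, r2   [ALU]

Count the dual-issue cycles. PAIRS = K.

PAIRS = 5

#0 head=0: xor.ALU/st.MEM i0,i1 dual
#1 head=2: or.ALU/bne.BR i2,i3 dual
#2 head=4: sll.ALU i4 WAW r5
#3 head=5: sll.ALU/add.ALU i5,i6 dual
#4 head=7: st.MEM i7 no-port MEM/BR
#5 head=8: beq.BR/or.ALU i8,i9 dual
#6 head=10: sub.ALU i10 RAW r4
#7 head=11: beq.BR/or.ALU i11,i12 dual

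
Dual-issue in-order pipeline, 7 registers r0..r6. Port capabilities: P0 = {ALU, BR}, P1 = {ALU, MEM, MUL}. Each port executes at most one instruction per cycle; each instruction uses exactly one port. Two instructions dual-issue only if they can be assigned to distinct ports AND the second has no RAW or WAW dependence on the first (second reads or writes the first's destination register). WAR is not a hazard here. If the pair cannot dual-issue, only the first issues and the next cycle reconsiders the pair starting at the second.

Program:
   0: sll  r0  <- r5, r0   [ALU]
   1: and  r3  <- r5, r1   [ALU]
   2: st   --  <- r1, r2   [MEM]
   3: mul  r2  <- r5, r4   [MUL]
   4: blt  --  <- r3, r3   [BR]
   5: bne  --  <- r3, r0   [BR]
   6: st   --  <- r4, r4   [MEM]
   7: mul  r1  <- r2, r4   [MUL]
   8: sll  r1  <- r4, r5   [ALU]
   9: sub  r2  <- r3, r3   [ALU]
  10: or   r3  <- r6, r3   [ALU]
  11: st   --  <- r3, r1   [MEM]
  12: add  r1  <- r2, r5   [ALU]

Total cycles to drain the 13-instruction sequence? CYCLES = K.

#0 head=0: sll.ALU;and.ALU i0+i1 pair
#1 head=2: st.MEM i2 no-port MEM/MUL
#2 head=3: mul.MUL;blt.BR i3+i4 pair
#3 head=5: bne.BR;st.MEM i5+i6 pair
#4 head=7: mul.MUL i7 WAW r1
#5 head=8: sll.ALU;sub.ALU i8+i9 pair
#6 head=10: or.ALU i10 RAW r3
#7 head=11: st.MEM;add.ALU i11+i12 pair

CYCLES = 8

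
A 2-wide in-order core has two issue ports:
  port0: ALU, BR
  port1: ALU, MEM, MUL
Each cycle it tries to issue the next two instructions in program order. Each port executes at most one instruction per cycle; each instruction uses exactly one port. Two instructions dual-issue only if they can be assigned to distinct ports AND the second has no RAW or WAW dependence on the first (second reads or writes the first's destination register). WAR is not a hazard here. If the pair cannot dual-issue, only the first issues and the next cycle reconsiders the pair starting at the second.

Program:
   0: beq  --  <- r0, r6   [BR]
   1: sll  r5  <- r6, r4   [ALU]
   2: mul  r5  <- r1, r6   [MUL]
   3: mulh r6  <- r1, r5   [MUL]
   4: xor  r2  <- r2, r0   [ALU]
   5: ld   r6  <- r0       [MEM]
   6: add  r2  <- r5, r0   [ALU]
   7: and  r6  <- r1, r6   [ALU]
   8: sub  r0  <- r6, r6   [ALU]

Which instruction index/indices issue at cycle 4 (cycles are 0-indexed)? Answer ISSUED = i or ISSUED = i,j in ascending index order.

c0: i0+i1 beq.BR/sll.ALU  dual
c1: i2 mul.MUL  no-port MUL/MUL
c2: i3+i4 mulh.MUL/xor.ALU  dual
c3: i5+i6 ld.MEM/add.ALU  dual
c4: i7 and.ALU  RAW r6
c5: i8 sub.ALU  tail

ISSUED = 7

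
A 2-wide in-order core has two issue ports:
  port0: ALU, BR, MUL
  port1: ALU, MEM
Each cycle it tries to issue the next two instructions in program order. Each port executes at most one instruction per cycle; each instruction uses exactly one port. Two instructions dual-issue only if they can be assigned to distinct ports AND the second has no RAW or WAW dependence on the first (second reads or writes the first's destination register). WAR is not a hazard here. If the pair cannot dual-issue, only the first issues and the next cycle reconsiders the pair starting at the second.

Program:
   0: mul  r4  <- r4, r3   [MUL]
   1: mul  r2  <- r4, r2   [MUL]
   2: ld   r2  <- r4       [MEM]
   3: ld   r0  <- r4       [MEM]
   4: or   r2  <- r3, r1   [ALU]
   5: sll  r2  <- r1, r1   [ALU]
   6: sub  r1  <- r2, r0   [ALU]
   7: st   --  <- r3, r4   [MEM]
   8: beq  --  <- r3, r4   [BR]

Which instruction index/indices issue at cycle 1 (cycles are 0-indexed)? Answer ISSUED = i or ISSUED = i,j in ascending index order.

t=0 i0:mul ; no-port MUL/MUL
t=1 i1:mul ; WAW r2
t=2 i2:ld ; no-port MEM/MEM
t=3 i3&i4:ld or ; dual
t=4 i5:sll ; RAW r2
t=5 i6&i7:sub st ; dual
t=6 i8:beq ; tail

ISSUED = 1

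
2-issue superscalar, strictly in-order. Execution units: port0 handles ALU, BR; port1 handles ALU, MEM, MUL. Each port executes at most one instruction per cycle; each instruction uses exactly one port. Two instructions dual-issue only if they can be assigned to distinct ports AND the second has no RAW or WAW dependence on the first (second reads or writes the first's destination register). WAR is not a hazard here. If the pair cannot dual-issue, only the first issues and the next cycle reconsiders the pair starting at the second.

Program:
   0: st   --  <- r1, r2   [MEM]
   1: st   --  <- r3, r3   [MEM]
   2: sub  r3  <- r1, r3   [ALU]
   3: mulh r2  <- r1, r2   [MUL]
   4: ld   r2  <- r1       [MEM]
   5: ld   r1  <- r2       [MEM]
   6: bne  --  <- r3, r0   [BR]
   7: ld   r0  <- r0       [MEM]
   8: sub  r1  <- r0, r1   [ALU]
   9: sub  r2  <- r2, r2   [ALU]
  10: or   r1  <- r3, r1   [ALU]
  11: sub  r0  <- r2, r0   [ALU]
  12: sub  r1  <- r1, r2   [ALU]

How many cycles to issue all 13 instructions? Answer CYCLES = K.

CYCLES = 9

#0 head=0: st.MEM i0 no-port MEM/MEM
#1 head=1: st.MEM sub.ALU i1/i2 pair
#2 head=3: mulh.MUL i3 no-port MUL/MEM
#3 head=4: ld.MEM i4 no-port MEM/MEM
#4 head=5: ld.MEM bne.BR i5/i6 pair
#5 head=7: ld.MEM i7 RAW r0
#6 head=8: sub.ALU sub.ALU i8/i9 pair
#7 head=10: or.ALU sub.ALU i10/i11 pair
#8 head=12: sub.ALU i12 tail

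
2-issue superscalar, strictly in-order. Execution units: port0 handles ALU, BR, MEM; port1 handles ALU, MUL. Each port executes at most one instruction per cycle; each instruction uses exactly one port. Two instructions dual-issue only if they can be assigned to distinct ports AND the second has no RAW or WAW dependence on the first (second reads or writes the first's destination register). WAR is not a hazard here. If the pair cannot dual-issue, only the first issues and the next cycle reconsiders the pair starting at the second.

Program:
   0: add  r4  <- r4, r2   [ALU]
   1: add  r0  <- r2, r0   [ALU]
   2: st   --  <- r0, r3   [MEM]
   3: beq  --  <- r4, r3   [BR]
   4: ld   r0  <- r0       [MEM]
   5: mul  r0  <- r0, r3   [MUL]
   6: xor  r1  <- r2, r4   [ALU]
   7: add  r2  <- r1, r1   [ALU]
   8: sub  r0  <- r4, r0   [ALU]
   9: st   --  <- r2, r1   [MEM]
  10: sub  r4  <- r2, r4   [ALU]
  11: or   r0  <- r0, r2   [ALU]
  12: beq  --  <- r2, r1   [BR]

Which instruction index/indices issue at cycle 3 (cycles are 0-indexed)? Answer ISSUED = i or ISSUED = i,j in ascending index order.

ISSUED = 4

[0] i0,i1  add.ALU;add.ALU  -- pair
[1] i2  st.MEM  -- no-port MEM/BR
[2] i3  beq.BR  -- no-port BR/MEM
[3] i4  ld.MEM  -- RAW+WAW r0
[4] i5,i6  mul.MUL;xor.ALU  -- pair
[5] i7,i8  add.ALU;sub.ALU  -- pair
[6] i9,i10  st.MEM;sub.ALU  -- pair
[7] i11,i12  or.ALU;beq.BR  -- pair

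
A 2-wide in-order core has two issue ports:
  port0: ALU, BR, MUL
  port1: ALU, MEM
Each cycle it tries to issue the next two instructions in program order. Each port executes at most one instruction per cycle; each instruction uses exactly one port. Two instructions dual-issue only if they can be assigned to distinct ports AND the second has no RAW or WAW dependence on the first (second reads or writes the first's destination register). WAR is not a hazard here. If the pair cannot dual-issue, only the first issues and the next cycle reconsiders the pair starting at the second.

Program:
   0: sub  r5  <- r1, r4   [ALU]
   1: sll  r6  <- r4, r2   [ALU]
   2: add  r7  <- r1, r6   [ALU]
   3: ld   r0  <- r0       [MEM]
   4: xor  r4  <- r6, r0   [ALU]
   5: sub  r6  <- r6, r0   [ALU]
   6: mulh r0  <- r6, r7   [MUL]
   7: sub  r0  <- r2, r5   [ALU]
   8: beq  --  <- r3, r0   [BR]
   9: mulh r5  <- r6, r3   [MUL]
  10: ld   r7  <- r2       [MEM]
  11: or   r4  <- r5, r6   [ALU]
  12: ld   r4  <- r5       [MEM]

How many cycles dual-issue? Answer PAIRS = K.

PAIRS = 4

  cy0 -> i0+i1 (sub.ALU;sll.ALU) 2-wide
  cy1 -> i2+i3 (add.ALU;ld.MEM) 2-wide
  cy2 -> i4+i5 (xor.ALU;sub.ALU) 2-wide
  cy3 -> i6 (mulh.MUL) WAW r0
  cy4 -> i7 (sub.ALU) RAW r0
  cy5 -> i8 (beq.BR) no-port BR/MUL
  cy6 -> i9+i10 (mulh.MUL;ld.MEM) 2-wide
  cy7 -> i11 (or.ALU) WAW r4
  cy8 -> i12 (ld.MEM) tail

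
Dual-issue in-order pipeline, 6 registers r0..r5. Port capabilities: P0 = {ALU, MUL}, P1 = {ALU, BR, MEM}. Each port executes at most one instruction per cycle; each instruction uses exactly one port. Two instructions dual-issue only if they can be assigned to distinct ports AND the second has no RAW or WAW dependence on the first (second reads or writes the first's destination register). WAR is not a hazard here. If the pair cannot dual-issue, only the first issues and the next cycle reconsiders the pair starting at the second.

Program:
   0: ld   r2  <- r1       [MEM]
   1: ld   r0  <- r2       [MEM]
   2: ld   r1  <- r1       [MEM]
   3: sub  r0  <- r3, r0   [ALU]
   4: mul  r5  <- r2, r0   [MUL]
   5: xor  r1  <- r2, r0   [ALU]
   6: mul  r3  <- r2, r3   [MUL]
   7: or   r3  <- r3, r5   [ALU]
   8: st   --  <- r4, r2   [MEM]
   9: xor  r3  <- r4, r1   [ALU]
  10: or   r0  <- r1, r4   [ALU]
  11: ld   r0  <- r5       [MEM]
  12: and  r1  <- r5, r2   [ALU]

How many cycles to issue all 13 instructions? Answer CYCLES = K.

  cy0 -> i0 (ld.MEM) no-port MEM/MEM
  cy1 -> i1 (ld.MEM) no-port MEM/MEM
  cy2 -> i2&i3 (ld.MEM+sub.ALU) pair
  cy3 -> i4&i5 (mul.MUL+xor.ALU) pair
  cy4 -> i6 (mul.MUL) RAW+WAW r3
  cy5 -> i7&i8 (or.ALU+st.MEM) pair
  cy6 -> i9&i10 (xor.ALU+or.ALU) pair
  cy7 -> i11&i12 (ld.MEM+and.ALU) pair

CYCLES = 8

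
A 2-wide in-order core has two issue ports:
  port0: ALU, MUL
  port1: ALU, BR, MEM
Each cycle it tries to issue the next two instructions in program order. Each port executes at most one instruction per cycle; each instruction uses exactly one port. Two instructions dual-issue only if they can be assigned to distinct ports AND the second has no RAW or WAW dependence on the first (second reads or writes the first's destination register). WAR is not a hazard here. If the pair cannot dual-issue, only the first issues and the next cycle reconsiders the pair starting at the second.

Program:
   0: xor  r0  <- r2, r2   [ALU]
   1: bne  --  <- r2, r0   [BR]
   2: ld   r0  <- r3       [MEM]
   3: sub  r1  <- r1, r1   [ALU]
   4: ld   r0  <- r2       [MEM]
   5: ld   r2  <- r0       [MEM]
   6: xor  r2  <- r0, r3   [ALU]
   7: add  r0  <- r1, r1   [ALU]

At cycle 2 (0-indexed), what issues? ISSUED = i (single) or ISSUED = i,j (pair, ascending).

ISSUED = 2,3

0. xor.ALU @i0  | RAW r0
1. bne.BR @i1  | no-port BR/MEM
2. ld.MEM sub.ALU @i2,i3  | dual
3. ld.MEM @i4  | no-port MEM/MEM
4. ld.MEM @i5  | WAW r2
5. xor.ALU add.ALU @i6,i7  | dual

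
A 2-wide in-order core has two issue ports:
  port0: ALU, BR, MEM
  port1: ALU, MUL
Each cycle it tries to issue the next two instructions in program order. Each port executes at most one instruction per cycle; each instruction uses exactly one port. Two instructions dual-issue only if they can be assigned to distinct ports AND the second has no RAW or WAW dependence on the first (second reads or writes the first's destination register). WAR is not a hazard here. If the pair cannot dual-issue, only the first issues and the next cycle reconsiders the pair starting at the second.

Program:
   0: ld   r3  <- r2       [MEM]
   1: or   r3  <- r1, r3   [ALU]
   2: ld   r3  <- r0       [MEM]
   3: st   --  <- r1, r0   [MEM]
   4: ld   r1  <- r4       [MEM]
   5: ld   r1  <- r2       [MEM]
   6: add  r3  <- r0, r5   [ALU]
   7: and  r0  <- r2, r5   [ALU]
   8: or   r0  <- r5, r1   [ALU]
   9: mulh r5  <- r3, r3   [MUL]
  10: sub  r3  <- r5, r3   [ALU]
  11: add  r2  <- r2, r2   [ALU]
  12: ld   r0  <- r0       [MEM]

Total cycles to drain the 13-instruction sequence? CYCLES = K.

t=0 i0:ld ; RAW+WAW r3
t=1 i1:or ; WAW r3
t=2 i2:ld ; no-port MEM/MEM
t=3 i3:st ; no-port MEM/MEM
t=4 i4:ld ; no-port MEM/MEM
t=5 i5&i6:ld add ; pair
t=6 i7:and ; WAW r0
t=7 i8&i9:or mulh ; pair
t=8 i10&i11:sub add ; pair
t=9 i12:ld ; tail

CYCLES = 10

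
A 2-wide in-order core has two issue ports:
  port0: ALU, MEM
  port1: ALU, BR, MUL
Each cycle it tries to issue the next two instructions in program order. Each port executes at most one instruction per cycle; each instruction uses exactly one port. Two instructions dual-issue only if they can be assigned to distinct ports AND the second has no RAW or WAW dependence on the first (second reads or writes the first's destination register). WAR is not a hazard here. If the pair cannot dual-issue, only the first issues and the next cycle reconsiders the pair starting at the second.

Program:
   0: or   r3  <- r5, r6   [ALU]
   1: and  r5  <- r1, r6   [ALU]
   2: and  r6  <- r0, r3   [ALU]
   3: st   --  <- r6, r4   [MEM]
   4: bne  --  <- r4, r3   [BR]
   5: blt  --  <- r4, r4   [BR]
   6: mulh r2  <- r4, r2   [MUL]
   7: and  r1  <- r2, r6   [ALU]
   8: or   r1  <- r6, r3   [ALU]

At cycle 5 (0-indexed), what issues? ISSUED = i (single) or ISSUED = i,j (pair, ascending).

ISSUED = 7

c0: i0,i1 or.ALU/and.ALU  pair
c1: i2 and.ALU  RAW r6
c2: i3,i4 st.MEM/bne.BR  pair
c3: i5 blt.BR  no-port BR/MUL
c4: i6 mulh.MUL  RAW r2
c5: i7 and.ALU  WAW r1
c6: i8 or.ALU  tail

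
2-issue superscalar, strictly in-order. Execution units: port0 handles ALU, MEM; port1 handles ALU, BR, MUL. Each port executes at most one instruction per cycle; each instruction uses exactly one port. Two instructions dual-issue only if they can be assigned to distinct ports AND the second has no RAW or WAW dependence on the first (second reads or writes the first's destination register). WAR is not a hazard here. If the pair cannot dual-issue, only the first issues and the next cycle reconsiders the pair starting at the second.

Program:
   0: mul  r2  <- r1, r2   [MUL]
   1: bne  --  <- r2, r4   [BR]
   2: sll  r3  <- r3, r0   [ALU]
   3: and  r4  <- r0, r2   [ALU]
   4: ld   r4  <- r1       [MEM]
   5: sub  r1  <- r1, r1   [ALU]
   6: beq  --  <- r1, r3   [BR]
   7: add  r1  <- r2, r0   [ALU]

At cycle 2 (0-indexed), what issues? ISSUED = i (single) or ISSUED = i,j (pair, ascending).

#0 head=0: mul i0 no-port MUL/BR
#1 head=1: bne+sll i1/i2 2-wide
#2 head=3: and i3 WAW r4
#3 head=4: ld+sub i4/i5 2-wide
#4 head=6: beq+add i6/i7 2-wide

ISSUED = 3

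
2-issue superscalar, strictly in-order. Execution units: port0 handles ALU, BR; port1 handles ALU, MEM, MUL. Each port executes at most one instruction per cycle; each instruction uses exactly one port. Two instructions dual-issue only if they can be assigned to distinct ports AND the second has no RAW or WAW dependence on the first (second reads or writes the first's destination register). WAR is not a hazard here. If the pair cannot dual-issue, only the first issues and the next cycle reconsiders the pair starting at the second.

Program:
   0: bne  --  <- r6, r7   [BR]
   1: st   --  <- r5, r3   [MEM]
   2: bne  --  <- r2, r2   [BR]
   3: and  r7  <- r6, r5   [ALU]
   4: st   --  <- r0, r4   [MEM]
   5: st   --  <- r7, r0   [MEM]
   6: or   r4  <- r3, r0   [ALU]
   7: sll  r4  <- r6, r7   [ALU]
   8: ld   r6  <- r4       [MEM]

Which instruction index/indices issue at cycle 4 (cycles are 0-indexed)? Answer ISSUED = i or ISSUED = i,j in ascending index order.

[0] i0+i1  bne+st  -- 2-wide
[1] i2+i3  bne+and  -- 2-wide
[2] i4  st  -- no-port MEM/MEM
[3] i5+i6  st+or  -- 2-wide
[4] i7  sll  -- RAW r4
[5] i8  ld  -- tail

ISSUED = 7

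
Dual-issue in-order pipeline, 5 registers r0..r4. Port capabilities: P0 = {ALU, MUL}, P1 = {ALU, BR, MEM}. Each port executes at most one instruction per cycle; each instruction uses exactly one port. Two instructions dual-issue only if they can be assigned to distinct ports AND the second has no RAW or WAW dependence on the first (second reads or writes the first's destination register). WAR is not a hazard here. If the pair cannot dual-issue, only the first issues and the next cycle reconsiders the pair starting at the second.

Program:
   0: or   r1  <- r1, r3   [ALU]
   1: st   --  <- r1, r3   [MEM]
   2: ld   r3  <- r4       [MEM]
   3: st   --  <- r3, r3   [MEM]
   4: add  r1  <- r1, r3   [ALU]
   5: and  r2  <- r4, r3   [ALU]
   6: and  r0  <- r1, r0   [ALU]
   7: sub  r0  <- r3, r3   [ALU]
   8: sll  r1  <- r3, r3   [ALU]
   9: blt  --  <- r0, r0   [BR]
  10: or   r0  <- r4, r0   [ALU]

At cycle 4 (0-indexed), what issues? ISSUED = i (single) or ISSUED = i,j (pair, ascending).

0. or @i0  | RAW r1
1. st @i1  | no-port MEM/MEM
2. ld @i2  | no-port MEM/MEM
3. st/add @i3+i4  | dual
4. and/and @i5+i6  | dual
5. sub/sll @i7+i8  | dual
6. blt/or @i9+i10  | dual

ISSUED = 5,6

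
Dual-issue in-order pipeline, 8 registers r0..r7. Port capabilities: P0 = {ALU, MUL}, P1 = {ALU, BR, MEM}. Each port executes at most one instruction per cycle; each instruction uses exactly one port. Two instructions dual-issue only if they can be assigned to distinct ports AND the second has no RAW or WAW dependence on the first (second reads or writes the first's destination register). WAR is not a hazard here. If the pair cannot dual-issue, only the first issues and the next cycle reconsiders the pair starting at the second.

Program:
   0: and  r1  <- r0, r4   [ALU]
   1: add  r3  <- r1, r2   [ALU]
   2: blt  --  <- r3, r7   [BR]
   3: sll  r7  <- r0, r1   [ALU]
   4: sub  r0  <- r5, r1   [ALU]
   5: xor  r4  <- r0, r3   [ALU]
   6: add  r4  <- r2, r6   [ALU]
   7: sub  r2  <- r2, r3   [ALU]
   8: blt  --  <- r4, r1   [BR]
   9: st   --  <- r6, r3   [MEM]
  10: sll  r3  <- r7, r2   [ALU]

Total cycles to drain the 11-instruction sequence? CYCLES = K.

  cy0 -> i0 (and) RAW r1
  cy1 -> i1 (add) RAW r3
  cy2 -> i2&i3 (blt/sll) 2-wide
  cy3 -> i4 (sub) RAW r0
  cy4 -> i5 (xor) WAW r4
  cy5 -> i6&i7 (add/sub) 2-wide
  cy6 -> i8 (blt) no-port BR/MEM
  cy7 -> i9&i10 (st/sll) 2-wide

CYCLES = 8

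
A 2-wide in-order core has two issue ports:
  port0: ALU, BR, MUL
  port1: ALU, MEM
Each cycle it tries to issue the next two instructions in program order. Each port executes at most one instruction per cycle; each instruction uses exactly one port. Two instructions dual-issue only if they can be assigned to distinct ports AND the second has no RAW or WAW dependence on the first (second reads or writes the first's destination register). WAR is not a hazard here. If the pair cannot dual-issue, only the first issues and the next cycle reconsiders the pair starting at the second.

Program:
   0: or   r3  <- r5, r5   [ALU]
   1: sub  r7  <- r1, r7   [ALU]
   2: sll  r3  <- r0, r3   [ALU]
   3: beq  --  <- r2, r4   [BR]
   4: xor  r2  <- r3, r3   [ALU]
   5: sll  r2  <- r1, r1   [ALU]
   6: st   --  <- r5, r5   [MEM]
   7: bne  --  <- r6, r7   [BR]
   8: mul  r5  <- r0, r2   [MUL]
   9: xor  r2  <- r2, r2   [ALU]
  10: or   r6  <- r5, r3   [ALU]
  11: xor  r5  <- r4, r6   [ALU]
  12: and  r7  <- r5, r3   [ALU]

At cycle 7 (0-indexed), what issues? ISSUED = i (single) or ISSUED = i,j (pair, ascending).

ISSUED = 11

0. or.ALU+sub.ALU @i0+i1  | 2-wide
1. sll.ALU+beq.BR @i2+i3  | 2-wide
2. xor.ALU @i4  | WAW r2
3. sll.ALU+st.MEM @i5+i6  | 2-wide
4. bne.BR @i7  | no-port BR/MUL
5. mul.MUL+xor.ALU @i8+i9  | 2-wide
6. or.ALU @i10  | RAW r6
7. xor.ALU @i11  | RAW r5
8. and.ALU @i12  | tail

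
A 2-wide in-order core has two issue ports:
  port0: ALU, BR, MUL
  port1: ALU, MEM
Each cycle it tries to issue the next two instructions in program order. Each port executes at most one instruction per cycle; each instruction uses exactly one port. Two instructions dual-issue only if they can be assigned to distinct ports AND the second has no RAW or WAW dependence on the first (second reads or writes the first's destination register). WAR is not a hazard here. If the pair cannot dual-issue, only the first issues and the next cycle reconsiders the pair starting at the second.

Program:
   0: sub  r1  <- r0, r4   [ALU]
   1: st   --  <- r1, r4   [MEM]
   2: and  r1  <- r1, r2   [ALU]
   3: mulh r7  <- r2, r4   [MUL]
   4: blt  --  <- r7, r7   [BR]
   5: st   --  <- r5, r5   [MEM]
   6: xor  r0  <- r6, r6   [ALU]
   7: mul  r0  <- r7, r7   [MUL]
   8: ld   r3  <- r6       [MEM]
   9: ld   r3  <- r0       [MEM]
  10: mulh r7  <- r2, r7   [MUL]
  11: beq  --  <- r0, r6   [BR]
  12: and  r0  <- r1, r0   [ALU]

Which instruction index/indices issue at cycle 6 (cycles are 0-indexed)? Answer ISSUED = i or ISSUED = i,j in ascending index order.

ISSUED = 9,10

t=0 i0:sub.ALU ; RAW r1
t=1 i1,i2:st.MEM+and.ALU ; dual
t=2 i3:mulh.MUL ; no-port MUL/BR
t=3 i4,i5:blt.BR+st.MEM ; dual
t=4 i6:xor.ALU ; WAW r0
t=5 i7,i8:mul.MUL+ld.MEM ; dual
t=6 i9,i10:ld.MEM+mulh.MUL ; dual
t=7 i11,i12:beq.BR+and.ALU ; dual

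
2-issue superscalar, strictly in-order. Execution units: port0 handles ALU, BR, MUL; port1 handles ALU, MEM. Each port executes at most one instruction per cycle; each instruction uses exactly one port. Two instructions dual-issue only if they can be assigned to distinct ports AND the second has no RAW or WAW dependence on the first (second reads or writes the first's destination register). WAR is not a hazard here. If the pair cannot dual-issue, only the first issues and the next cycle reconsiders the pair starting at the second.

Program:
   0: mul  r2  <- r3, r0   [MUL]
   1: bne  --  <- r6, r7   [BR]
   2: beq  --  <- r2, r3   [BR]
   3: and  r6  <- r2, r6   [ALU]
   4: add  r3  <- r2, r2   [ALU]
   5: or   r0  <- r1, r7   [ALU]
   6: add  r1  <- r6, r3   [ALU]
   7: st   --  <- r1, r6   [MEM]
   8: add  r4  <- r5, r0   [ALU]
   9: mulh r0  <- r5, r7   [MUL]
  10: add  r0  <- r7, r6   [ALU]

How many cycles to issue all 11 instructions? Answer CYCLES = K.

#0 head=0: mul i0 no-port MUL/BR
#1 head=1: bne i1 no-port BR/BR
#2 head=2: beq;and i2/i3 dual
#3 head=4: add;or i4/i5 dual
#4 head=6: add i6 RAW r1
#5 head=7: st;add i7/i8 dual
#6 head=9: mulh i9 WAW r0
#7 head=10: add i10 tail

CYCLES = 8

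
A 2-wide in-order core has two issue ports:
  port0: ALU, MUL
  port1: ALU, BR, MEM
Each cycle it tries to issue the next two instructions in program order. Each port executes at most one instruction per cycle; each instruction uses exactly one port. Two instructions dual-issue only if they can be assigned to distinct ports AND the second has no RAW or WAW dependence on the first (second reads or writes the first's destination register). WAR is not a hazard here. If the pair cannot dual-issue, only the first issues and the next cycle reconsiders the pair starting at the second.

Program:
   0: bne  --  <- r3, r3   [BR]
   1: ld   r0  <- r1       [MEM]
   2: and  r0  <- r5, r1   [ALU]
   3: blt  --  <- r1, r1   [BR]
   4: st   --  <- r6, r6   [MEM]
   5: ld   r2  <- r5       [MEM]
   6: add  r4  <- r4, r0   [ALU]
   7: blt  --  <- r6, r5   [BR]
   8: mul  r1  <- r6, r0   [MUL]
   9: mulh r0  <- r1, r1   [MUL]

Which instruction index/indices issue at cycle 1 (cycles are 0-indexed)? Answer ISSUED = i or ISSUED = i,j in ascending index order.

#0 head=0: bne.BR i0 no-port BR/MEM
#1 head=1: ld.MEM i1 WAW r0
#2 head=2: and.ALU+blt.BR i2+i3 pair
#3 head=4: st.MEM i4 no-port MEM/MEM
#4 head=5: ld.MEM+add.ALU i5+i6 pair
#5 head=7: blt.BR+mul.MUL i7+i8 pair
#6 head=9: mulh.MUL i9 tail

ISSUED = 1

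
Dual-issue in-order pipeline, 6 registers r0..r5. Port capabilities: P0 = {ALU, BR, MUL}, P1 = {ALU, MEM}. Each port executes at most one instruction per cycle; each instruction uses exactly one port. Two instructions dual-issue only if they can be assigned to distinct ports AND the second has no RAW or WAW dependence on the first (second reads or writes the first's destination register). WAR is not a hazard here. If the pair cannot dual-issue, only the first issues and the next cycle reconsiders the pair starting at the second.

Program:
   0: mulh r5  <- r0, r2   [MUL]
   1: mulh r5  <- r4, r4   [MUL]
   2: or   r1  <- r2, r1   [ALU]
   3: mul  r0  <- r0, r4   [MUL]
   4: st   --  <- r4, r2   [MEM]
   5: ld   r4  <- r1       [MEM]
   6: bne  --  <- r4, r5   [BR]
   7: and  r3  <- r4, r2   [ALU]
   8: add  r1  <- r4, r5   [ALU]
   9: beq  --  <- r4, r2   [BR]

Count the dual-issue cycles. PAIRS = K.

0. mulh @i0  | no-port MUL/MUL
1. mulh;or @i1,i2  | 2-wide
2. mul;st @i3,i4  | 2-wide
3. ld @i5  | RAW r4
4. bne;and @i6,i7  | 2-wide
5. add;beq @i8,i9  | 2-wide

PAIRS = 4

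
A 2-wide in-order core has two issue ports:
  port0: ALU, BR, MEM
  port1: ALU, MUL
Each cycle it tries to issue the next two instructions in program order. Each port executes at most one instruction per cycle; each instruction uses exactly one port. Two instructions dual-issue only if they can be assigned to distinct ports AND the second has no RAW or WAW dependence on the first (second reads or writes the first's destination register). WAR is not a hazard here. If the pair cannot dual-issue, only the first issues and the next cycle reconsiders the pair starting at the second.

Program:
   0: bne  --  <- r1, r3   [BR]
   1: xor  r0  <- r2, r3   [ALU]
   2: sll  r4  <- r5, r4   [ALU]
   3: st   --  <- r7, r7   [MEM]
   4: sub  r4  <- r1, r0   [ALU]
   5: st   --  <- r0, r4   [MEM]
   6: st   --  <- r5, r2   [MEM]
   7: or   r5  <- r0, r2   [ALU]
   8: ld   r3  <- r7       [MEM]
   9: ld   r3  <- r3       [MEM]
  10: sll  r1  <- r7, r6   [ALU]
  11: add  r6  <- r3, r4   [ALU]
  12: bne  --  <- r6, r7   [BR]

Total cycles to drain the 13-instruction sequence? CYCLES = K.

0. bne/xor @i0/i1  | pair
1. sll/st @i2/i3  | pair
2. sub @i4  | RAW r4
3. st @i5  | no-port MEM/MEM
4. st/or @i6/i7  | pair
5. ld @i8  | no-port MEM/MEM
6. ld/sll @i9/i10  | pair
7. add @i11  | RAW r6
8. bne @i12  | tail

CYCLES = 9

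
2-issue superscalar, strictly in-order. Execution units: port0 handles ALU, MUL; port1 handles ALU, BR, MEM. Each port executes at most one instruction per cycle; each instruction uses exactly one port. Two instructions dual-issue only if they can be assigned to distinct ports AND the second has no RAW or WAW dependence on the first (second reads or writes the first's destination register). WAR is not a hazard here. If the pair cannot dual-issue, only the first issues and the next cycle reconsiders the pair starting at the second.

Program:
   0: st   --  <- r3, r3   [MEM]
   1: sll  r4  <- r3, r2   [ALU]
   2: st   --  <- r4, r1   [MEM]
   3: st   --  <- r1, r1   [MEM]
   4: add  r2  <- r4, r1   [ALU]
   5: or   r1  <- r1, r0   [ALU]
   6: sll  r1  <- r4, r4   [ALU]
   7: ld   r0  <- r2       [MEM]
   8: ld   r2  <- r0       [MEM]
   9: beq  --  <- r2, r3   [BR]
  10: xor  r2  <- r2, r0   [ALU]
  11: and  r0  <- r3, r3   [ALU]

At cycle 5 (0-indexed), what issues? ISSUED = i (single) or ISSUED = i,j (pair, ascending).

#0 head=0: st.MEM/sll.ALU i0,i1 pair
#1 head=2: st.MEM i2 no-port MEM/MEM
#2 head=3: st.MEM/add.ALU i3,i4 pair
#3 head=5: or.ALU i5 WAW r1
#4 head=6: sll.ALU/ld.MEM i6,i7 pair
#5 head=8: ld.MEM i8 no-port MEM/BR
#6 head=9: beq.BR/xor.ALU i9,i10 pair
#7 head=11: and.ALU i11 tail

ISSUED = 8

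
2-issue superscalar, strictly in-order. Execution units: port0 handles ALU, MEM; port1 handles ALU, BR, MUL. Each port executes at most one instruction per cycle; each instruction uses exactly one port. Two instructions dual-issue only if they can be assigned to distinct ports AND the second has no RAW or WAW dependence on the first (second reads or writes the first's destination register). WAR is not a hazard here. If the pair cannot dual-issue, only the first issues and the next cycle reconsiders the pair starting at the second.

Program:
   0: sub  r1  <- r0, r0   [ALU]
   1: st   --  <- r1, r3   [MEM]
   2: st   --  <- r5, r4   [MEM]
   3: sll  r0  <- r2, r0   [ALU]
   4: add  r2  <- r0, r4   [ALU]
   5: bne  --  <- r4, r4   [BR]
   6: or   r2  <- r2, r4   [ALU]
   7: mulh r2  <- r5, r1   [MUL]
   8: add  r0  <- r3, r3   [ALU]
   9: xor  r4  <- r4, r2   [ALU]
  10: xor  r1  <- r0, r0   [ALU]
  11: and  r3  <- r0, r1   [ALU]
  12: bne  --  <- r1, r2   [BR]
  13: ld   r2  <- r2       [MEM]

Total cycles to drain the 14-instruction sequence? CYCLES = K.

CYCLES = 9

#0 head=0: sub i0 RAW r1
#1 head=1: st i1 no-port MEM/MEM
#2 head=2: st sll i2/i3 pair
#3 head=4: add bne i4/i5 pair
#4 head=6: or i6 WAW r2
#5 head=7: mulh add i7/i8 pair
#6 head=9: xor xor i9/i10 pair
#7 head=11: and bne i11/i12 pair
#8 head=13: ld i13 tail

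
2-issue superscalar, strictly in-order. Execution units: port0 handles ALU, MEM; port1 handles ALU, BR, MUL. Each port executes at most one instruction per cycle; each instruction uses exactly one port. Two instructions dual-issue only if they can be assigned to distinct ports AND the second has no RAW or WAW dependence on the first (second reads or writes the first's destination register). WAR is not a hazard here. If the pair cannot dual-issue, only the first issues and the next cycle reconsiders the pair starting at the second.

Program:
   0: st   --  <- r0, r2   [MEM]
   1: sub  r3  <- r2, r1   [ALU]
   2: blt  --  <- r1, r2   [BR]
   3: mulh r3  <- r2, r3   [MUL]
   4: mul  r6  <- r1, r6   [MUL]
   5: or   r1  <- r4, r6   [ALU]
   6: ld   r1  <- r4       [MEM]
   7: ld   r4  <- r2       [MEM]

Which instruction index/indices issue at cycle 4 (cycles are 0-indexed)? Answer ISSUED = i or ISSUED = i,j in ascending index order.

#0 head=0: st;sub i0,i1 2-wide
#1 head=2: blt i2 no-port BR/MUL
#2 head=3: mulh i3 no-port MUL/MUL
#3 head=4: mul i4 RAW r6
#4 head=5: or i5 WAW r1
#5 head=6: ld i6 no-port MEM/MEM
#6 head=7: ld i7 tail

ISSUED = 5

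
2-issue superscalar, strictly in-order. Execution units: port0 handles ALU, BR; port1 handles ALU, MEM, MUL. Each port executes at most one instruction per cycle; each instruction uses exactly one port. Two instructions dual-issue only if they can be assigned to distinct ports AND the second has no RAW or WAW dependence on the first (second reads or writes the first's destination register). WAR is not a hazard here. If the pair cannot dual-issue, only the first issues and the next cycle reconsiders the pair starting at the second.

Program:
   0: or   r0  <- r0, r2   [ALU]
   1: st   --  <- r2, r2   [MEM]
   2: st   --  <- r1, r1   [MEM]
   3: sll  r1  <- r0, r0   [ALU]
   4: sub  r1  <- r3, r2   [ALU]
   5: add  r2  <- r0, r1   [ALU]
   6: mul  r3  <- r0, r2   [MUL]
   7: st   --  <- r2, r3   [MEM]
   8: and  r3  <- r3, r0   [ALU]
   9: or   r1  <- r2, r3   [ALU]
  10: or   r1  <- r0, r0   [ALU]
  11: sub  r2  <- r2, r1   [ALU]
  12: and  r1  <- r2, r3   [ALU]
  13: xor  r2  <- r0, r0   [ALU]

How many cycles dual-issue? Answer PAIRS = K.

t=0 i0,i1:or.ALU st.MEM ; 2-wide
t=1 i2,i3:st.MEM sll.ALU ; 2-wide
t=2 i4:sub.ALU ; RAW r1
t=3 i5:add.ALU ; RAW r2
t=4 i6:mul.MUL ; no-port MUL/MEM
t=5 i7,i8:st.MEM and.ALU ; 2-wide
t=6 i9:or.ALU ; WAW r1
t=7 i10:or.ALU ; RAW r1
t=8 i11:sub.ALU ; RAW r2
t=9 i12,i13:and.ALU xor.ALU ; 2-wide

PAIRS = 4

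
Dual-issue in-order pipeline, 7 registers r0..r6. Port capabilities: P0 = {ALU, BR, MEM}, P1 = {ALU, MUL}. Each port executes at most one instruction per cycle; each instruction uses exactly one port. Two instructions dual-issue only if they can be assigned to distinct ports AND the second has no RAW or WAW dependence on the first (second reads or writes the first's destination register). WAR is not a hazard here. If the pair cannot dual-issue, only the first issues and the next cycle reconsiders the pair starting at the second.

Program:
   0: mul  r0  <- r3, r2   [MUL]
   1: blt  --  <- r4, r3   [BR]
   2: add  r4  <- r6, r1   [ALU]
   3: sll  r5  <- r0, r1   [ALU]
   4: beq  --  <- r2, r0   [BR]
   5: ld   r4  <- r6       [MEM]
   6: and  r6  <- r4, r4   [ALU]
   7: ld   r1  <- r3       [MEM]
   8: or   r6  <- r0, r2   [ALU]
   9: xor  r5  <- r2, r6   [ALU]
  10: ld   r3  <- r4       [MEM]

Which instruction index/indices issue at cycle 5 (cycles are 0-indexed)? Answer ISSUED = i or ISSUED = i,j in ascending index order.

ISSUED = 8

  cy0 -> i0+i1 (mul;blt) 2-wide
  cy1 -> i2+i3 (add;sll) 2-wide
  cy2 -> i4 (beq) no-port BR/MEM
  cy3 -> i5 (ld) RAW r4
  cy4 -> i6+i7 (and;ld) 2-wide
  cy5 -> i8 (or) RAW r6
  cy6 -> i9+i10 (xor;ld) 2-wide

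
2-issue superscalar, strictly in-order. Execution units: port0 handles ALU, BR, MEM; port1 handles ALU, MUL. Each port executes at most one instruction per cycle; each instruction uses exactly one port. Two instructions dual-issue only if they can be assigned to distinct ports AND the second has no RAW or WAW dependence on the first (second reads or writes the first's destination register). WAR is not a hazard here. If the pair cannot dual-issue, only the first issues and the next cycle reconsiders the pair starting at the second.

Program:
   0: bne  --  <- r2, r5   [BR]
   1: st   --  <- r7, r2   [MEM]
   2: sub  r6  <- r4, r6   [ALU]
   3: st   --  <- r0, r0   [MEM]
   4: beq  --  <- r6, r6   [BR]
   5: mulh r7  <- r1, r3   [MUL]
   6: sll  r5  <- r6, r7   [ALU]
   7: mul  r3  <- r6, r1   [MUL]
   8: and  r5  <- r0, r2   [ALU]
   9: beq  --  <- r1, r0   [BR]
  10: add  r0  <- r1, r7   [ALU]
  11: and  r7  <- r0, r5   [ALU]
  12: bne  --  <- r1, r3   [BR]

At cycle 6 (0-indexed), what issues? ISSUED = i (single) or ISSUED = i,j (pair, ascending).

c0: i0 bne  no-port BR/MEM
c1: i1/i2 st+sub  pair
c2: i3 st  no-port MEM/BR
c3: i4/i5 beq+mulh  pair
c4: i6/i7 sll+mul  pair
c5: i8/i9 and+beq  pair
c6: i10 add  RAW r0
c7: i11/i12 and+bne  pair

ISSUED = 10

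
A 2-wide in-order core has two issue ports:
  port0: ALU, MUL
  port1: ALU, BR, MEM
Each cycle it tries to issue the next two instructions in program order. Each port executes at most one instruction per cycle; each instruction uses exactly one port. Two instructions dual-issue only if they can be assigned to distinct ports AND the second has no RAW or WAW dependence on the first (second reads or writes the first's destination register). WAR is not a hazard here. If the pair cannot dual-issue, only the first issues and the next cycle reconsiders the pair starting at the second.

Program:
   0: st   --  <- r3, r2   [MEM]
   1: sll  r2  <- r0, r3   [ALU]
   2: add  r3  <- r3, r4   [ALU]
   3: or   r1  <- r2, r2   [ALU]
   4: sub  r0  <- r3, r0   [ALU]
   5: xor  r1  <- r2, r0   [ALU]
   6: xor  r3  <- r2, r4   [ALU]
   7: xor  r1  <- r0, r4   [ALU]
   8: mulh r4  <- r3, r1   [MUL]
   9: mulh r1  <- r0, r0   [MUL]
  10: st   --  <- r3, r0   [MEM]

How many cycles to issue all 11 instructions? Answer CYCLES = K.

t=0 i0/i1:st.MEM sll.ALU ; 2-wide
t=1 i2/i3:add.ALU or.ALU ; 2-wide
t=2 i4:sub.ALU ; RAW r0
t=3 i5/i6:xor.ALU xor.ALU ; 2-wide
t=4 i7:xor.ALU ; RAW r1
t=5 i8:mulh.MUL ; no-port MUL/MUL
t=6 i9/i10:mulh.MUL st.MEM ; 2-wide

CYCLES = 7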